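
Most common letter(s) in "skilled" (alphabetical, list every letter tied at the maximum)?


Word: "skilled"
Letter counts:
  'd': 1
  'e': 1
  'i': 1
  'k': 1
  'l': 2
  's': 1
Maximum count = 2
Most frequent = 'l' (2 times each)


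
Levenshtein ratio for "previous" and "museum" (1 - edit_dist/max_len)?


Word 1: "previous" (length 8)
Word 2: "museum" (length 6)
One optimal edit sequence:
  1. delete 'p'  (+1)
  2. delete 'r'  (+1)
  3. substitute 'e' -> 'm'  (+1)
  4. substitute 'v' -> 'u'  (+1)
  5. substitute 'i' -> 's'  (+1)
  6. substitute 'o' -> 'e'  (+1)
  7. keep 'u'
  8. substitute 's' -> 'm'  (+1)
Edit distance = 7
Max length = max(8, 6) = 8
Similarity = 1 - 7/8
= 0.1250


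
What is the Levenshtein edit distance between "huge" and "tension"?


Word 1: "huge" (length 4)
Word 2: "tension" (length 7)
One optimal edit sequence (insert/delete/substitute each cost 1):
  1. insert 't'  (+1)
  2. insert 'e'  (+1)
  3. insert 'n'  (+1)
  4. substitute 'h' -> 's'  (+1)
  5. substitute 'u' -> 'i'  (+1)
  6. substitute 'g' -> 'o'  (+1)
  7. substitute 'e' -> 'n'  (+1)
Total edit operations: 7
Edit distance = 7


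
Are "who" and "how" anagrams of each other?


Word 1: "who" → sorted: how
Word 2: "how" → sorted: how
Same letters? how == how
Anagram = Yes


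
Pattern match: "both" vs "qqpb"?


Pattern of "both": [0, 1, 2, 3]
Pattern of "qqpb": [0, 0, 1, 2]
Patterns do not match
Same pattern = No


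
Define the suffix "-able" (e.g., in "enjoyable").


Suffix: -able
Example: enjoyable = enjoy + -able
Meaning = capable of


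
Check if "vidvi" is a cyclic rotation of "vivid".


Word: "vivid", Candidate: "vidvi"
Method: check if candidate is substring of word+word
"vividvivid" contains "vidvi"? Yes
Is rotation = Yes


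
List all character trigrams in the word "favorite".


Word: "favorite" (length 8)
Number of trigrams = 8 - 3 + 1 = 6
  Position 0: "fav"
  Position 1: "avo"
  Position 2: "vor"
  Position 3: "ori"
  Position 4: "rit"
  Position 5: "ite"
Trigrams = "fav", "avo", "vor", "ori", "rit", "ite"


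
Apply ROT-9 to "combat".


Word: "combat"
Shift: 9
Each letter → (letter + shift) mod 26:
  'c' (2) + 9 = 11 → 'l'
  'o' (14) + 9 = 23 → 'x'
  'm' (12) + 9 = 21 → 'v'
  'b' (1) + 9 = 10 → 'k'
  'a' (0) + 9 = 9 → 'j'
  't' (19) + 9 = 2 → 'c'
Result = "lxvkjc"


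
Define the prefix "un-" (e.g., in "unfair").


Prefix: un-
Example: unfair (un- + fair)
Meaning = not / reverse


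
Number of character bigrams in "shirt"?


Word: "shirt" (length 5)
Number of 2-grams = length - 2 + 1 = 5 - 2 + 1
= 4


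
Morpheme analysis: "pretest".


Word: "pretest"
Morphemes: pre- | test
Each morpheme carries meaning
= 2 morphemes


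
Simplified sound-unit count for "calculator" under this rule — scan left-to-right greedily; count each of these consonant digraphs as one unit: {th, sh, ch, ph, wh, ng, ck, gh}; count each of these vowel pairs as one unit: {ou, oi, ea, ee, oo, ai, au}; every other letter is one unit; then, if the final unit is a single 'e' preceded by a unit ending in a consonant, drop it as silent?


Word: "calculator" (10 letters)
Left-to-right scan:
  1. 'c' (letter)
  2. 'a' (letter)
  3. 'l' (letter)
  4. 'c' (letter)
  5. 'u' (letter)
  6. 'l' (letter)
  7. 'a' (letter)
  8. 't' (letter)
  9. 'o' (letter)
  10. 'r' (letter)
Units from scan: 10
Sound units = 10 units


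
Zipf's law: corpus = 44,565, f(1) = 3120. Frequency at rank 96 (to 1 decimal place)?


Zipf's law: f(r) = f(1) / r
f(1) = 3120
f(96) = 3120 / 96
= 32.5 occurrences


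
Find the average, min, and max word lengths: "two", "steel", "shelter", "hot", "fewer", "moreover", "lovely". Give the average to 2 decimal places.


Lengths: "two"=3, "steel"=5, "shelter"=7, "hot"=3, "fewer"=5, "moreover"=8, "lovely"=6
Sum = 37, Count = 7
Average = 37/7 = 5.29
= avg=5.29, min=3, max=8


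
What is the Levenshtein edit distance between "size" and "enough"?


Word 1: "size" (length 4)
Word 2: "enough" (length 6)
One optimal edit sequence (insert/delete/substitute each cost 1):
  1. insert 'e'  (+1)
  2. insert 'n'  (+1)
  3. substitute 's' -> 'o'  (+1)
  4. substitute 'i' -> 'u'  (+1)
  5. substitute 'z' -> 'g'  (+1)
  6. substitute 'e' -> 'h'  (+1)
Total edit operations: 6
Edit distance = 6


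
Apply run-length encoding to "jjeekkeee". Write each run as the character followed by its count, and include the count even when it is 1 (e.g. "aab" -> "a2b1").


String: "jjeekkeee"
Scanning for consecutive runs:
  'j' x 2
  'e' x 2
  'k' x 2
  'e' x 3
RLE = "j2e2k2e3"


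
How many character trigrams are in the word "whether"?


Word: "whether" (length 7)
Number of 3-grams = length - 3 + 1 = 7 - 3 + 1
= 5


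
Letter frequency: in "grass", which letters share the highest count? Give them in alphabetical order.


Word: "grass"
Letter counts:
  'a': 1
  'g': 1
  'r': 1
  's': 2
Maximum count = 2
Most frequent = 's' (2 times each)


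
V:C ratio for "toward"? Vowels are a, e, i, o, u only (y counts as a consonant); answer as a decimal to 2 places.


Word: "toward"
Vowels (a,e,i,o,u): 2
Consonants: 4
Ratio = 2/4
= 0.50


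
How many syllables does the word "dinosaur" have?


Word: "dinosaur"
Syllable breakdown: di · no · saur
Counting: 3 parts
= 3 syllables


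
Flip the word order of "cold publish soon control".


Original: "cold publish soon control"
Words (1..n): cold | publish | soon | control
Reversed (n..1): control | soon | publish | cold
Result = "control soon publish cold"


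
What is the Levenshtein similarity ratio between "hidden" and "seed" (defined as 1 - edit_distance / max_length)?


Word 1: "hidden" (length 6)
Word 2: "seed" (length 4)
One optimal edit sequence:
  1. delete 'h'  (+1)
  2. delete 'i'  (+1)
  3. substitute 'd' -> 's'  (+1)
  4. substitute 'd' -> 'e'  (+1)
  5. keep 'e'
  6. substitute 'n' -> 'd'  (+1)
Edit distance = 5
Max length = max(6, 4) = 6
Similarity = 1 - 5/6
= 0.1667


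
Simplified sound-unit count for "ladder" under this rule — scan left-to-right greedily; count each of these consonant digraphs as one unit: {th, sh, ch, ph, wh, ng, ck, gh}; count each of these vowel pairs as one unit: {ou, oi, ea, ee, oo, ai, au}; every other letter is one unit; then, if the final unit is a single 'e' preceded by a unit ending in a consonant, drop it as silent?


Word: "ladder" (6 letters)
Left-to-right scan:
  (1) 'l' (letter)
  (2) 'a' (letter)
  (3) 'd' (letter)
  (4) 'd' (letter)
  (5) 'e' (letter)
  (6) 'r' (letter)
Units from scan: 6
Sound units = 6 units


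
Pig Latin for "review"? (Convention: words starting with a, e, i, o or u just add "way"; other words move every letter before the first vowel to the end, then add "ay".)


Word: "review"
Starts with consonant(s) → move to end, add 'ay'
Consonant cluster: "r"
Pig Latin = "eviewray"


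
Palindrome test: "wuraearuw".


Word: "wuraearuw"
Reversed: "wuraearuw"
Forward == Backward? wuraearuw == wuraearuw
Palindrome = Yes


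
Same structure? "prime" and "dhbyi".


Pattern of "prime": [0, 1, 2, 3, 4]
Pattern of "dhbyi": [0, 1, 2, 3, 4]
Patterns match
Same pattern = Yes


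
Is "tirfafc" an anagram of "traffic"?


Word 1: "traffic" → sorted: acffirt
Word 2: "tirfafc" → sorted: acffirt
Same letters? acffirt == acffirt
Anagram = Yes


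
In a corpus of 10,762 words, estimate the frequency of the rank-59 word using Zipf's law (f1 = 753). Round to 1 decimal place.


Zipf's law: f(r) = f(1) / r
f(1) = 753
f(59) = 753 / 59
= 12.8 occurrences


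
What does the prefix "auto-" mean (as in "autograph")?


Prefix: auto-
Example: autograph (auto- + graph)
Meaning = self


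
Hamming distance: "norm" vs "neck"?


Comparing character by character (same length = 4):
  Pos 0: 'n' vs 'n' =
  Pos 1: 'o' vs 'e' !=
  Pos 2: 'r' vs 'c' !=
  Pos 3: 'm' vs 'k' !=
Hamming distance = 3


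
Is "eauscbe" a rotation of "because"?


Word: "because", Candidate: "eauscbe"
Method: check if candidate is substring of word+word
"becausebecause" contains "eauscbe"? No
Is rotation = No


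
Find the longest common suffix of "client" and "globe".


Word 1: "client"
Word 2: "globe"
Comparing from end:
  Pos -1: 't' != 'e' (stop)
LCS = "" (length 0)


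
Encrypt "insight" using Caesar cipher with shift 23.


Word: "insight"
Shift: 23
Each letter → (letter + shift) mod 26:
  'i' (8) + 23 = 5 → 'f'
  'n' (13) + 23 = 10 → 'k'
  's' (18) + 23 = 15 → 'p'
  'i' (8) + 23 = 5 → 'f'
  'g' (6) + 23 = 3 → 'd'
  'h' (7) + 23 = 4 → 'e'
  't' (19) + 23 = 16 → 'q'
Result = "fkpfdeq"


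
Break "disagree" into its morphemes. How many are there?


Word: "disagree"
Morphemes: dis- / agree
Each morpheme carries meaning
= 2 morphemes


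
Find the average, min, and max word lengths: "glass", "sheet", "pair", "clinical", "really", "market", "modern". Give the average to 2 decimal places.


Lengths: "glass"=5, "sheet"=5, "pair"=4, "clinical"=8, "really"=6, "market"=6, "modern"=6
Sum = 40, Count = 7
Average = 40/7 = 5.71
= avg=5.71, min=4, max=8


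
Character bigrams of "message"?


Word: "message" (length 7)
Number of bigrams = 7 - 2 + 1 = 6
  Position 0: "me"
  Position 1: "es"
  Position 2: "ss"
  Position 3: "sa"
  Position 4: "ag"
  Position 5: "ge"
Bigrams = "me", "es", "ss", "sa", "ag", "ge"


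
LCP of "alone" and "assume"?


Word 1: "alone"
Word 2: "assume"
Comparing from start:
  Pos 0: 'a' == 'a'
  Pos 1: 'l' != 's' (stop)
LCP = "a" (length 1)


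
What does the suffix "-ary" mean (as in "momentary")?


Suffix: -ary
Example: momentary (moment + -ary)
Meaning = relating to


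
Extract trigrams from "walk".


Word: "walk" (length 4)
Number of trigrams = 4 - 3 + 1 = 2
  Position 0: "wal"
  Position 1: "alk"
Trigrams = "wal", "alk"


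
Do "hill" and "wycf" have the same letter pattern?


Pattern of "hill": [0, 1, 2, 2]
Pattern of "wycf": [0, 1, 2, 3]
Patterns do not match
Same pattern = No


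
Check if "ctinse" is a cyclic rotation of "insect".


Word: "insect", Candidate: "ctinse"
Method: check if candidate is substring of word+word
"insectinsect" contains "ctinse"? Yes
Is rotation = Yes


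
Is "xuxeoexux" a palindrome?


Word: "xuxeoexux"
Reversed: "xuxeoexux"
Forward == Backward? xuxeoexux == xuxeoexux
Palindrome = Yes


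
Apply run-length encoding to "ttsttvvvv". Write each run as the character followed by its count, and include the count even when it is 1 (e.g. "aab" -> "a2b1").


String: "ttsttvvvv"
Scanning for consecutive runs:
  't' x 2
  's' x 1
  't' x 2
  'v' x 4
RLE = "t2s1t2v4"


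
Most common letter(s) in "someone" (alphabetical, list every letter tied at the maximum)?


Word: "someone"
Letter counts:
  'e': 2
  'm': 1
  'n': 1
  'o': 2
  's': 1
Maximum count = 2
Most frequent = 'e', 'o' (2 times each)


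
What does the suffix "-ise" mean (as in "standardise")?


Suffix: -ise
Example: standardise = standard + -ise
Meaning = to make


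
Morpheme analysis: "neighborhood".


Word: "neighborhood"
Morphemes: neighbor | -hood
Each morpheme carries meaning
= 2 morphemes


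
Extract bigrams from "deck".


Word: "deck" (length 4)
Number of bigrams = 4 - 2 + 1 = 3
  Position 0: "de"
  Position 1: "ec"
  Position 2: "ck"
Bigrams = "de", "ec", "ck"


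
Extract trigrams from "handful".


Word: "handful" (length 7)
Number of trigrams = 7 - 3 + 1 = 5
  Position 0: "han"
  Position 1: "and"
  Position 2: "ndf"
  Position 3: "dfu"
  Position 4: "ful"
Trigrams = "han", "and", "ndf", "dfu", "ful"


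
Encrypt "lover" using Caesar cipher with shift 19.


Word: "lover"
Shift: 19
Each letter → (letter + shift) mod 26:
  'l' (11) + 19 = 4 → 'e'
  'o' (14) + 19 = 7 → 'h'
  'v' (21) + 19 = 14 → 'o'
  'e' (4) + 19 = 23 → 'x'
  'r' (17) + 19 = 10 → 'k'
Result = "ehoxk"


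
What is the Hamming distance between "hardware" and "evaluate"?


Comparing character by character (same length = 8):
  Pos 0: 'h' vs 'e' !=
  Pos 1: 'a' vs 'v' !=
  Pos 2: 'r' vs 'a' !=
  Pos 3: 'd' vs 'l' !=
  Pos 4: 'w' vs 'u' !=
  Pos 5: 'a' vs 'a' =
  Pos 6: 'r' vs 't' !=
  Pos 7: 'e' vs 'e' =
Hamming distance = 6


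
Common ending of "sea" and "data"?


Word 1: "sea"
Word 2: "data"
Comparing from end:
  Pos -1: 'a' == 'a'
  Pos -2: 'e' != 't' (stop)
LCS = "a" (length 1)


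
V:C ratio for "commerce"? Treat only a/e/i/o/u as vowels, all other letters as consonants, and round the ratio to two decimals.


Word: "commerce"
Vowels (a,e,i,o,u): 3
Consonants: 5
Ratio = 3/5
= 0.60


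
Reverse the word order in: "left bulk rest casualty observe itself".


Original: "left bulk rest casualty observe itself"
Words (1..n): left | bulk | rest | casualty | observe | itself
Reversed (n..1): itself | observe | casualty | rest | bulk | left
Result = "itself observe casualty rest bulk left"


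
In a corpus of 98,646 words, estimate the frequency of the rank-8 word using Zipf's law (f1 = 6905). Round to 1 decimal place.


Zipf's law: f(r) = f(1) / r
f(1) = 6905
f(8) = 6905 / 8
= 863.1 occurrences


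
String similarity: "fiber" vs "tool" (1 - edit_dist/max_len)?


Word 1: "fiber" (length 5)
Word 2: "tool" (length 4)
One optimal edit sequence:
  1. delete 'f'  (+1)
  2. substitute 'i' -> 't'  (+1)
  3. substitute 'b' -> 'o'  (+1)
  4. substitute 'e' -> 'o'  (+1)
  5. substitute 'r' -> 'l'  (+1)
Edit distance = 5
Max length = max(5, 4) = 5
Similarity = 1 - 5/5
= 0.0000


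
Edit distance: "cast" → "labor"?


Word 1: "cast" (length 4)
Word 2: "labor" (length 5)
One optimal edit sequence (insert/delete/substitute each cost 1):
  1. substitute 'c' -> 'l'  (+1)
  2. keep 'a'
  3. insert 'b'  (+1)
  4. substitute 's' -> 'o'  (+1)
  5. substitute 't' -> 'r'  (+1)
Total edit operations: 4
Edit distance = 4


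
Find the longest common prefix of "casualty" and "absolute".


Word 1: "casualty"
Word 2: "absolute"
Comparing from start:
  Pos 0: 'c' != 'a' (stop)
LCP = "" (length 0)


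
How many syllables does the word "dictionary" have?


Word: "dictionary"
Syllable breakdown: dic-tion-ar-y
Counting: 4 parts
= 4 syllables


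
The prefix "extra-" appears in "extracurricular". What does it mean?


Prefix: extra-
Example: extracurricular = extra- + curricular
Meaning = beyond


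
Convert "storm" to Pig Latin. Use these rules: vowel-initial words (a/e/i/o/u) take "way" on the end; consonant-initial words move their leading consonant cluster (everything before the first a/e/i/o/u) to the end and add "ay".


Word: "storm"
Starts with consonant(s) → move to end, add 'ay'
Consonant cluster: "st"
Pig Latin = "ormstay"


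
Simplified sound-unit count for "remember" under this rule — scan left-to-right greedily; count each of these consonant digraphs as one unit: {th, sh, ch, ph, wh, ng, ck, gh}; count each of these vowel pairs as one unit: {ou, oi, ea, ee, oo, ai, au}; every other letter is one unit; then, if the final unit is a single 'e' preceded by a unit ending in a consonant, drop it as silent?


Word: "remember" (8 letters)
Left-to-right scan:
  1. 'r' (letter)
  2. 'e' (letter)
  3. 'm' (letter)
  4. 'e' (letter)
  5. 'm' (letter)
  6. 'b' (letter)
  7. 'e' (letter)
  8. 'r' (letter)
Units from scan: 8
Sound units = 8 units


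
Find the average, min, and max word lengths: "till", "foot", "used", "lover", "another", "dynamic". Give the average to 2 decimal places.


Lengths: "till"=4, "foot"=4, "used"=4, "lover"=5, "another"=7, "dynamic"=7
Sum = 31, Count = 6
Average = 31/6 = 5.17
= avg=5.17, min=4, max=7


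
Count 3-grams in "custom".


Word: "custom" (length 6)
Number of 3-grams = length - 3 + 1 = 6 - 3 + 1
= 4


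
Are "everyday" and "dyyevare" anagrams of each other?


Word 1: "everyday" → sorted: adeervyy
Word 2: "dyyevare" → sorted: adeervyy
Same letters? adeervyy == adeervyy
Anagram = Yes


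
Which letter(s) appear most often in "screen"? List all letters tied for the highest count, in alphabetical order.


Word: "screen"
Letter counts:
  'c': 1
  'e': 2
  'n': 1
  'r': 1
  's': 1
Maximum count = 2
Most frequent = 'e' (2 times each)


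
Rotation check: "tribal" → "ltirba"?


Word: "tribal", Candidate: "ltirba"
Method: check if candidate is substring of word+word
"tribaltribal" contains "ltirba"? No
Is rotation = No


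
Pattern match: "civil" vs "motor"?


Pattern of "civil": [0, 1, 2, 1, 3]
Pattern of "motor": [0, 1, 2, 1, 3]
Patterns match
Same pattern = Yes


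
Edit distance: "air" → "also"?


Word 1: "air" (length 3)
Word 2: "also" (length 4)
One optimal edit sequence (insert/delete/substitute each cost 1):
  1. keep 'a'
  2. insert 'l'  (+1)
  3. substitute 'i' -> 's'  (+1)
  4. substitute 'r' -> 'o'  (+1)
Total edit operations: 3
Edit distance = 3


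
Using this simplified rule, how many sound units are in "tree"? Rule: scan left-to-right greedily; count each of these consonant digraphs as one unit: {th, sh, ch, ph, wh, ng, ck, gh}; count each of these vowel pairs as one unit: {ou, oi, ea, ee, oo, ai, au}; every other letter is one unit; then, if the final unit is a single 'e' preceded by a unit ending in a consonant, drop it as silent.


Word: "tree" (4 letters)
Left-to-right scan:
  (1) 't' (letter)
  (2) 'r' (letter)
  (3) 'ee' (vowel-pair)
Units from scan: 3
Sound units = 3 units


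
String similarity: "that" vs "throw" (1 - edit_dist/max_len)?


Word 1: "that" (length 4)
Word 2: "throw" (length 5)
One optimal edit sequence:
  1. keep 't'
  2. keep 'h'
  3. insert 'r'  (+1)
  4. substitute 'a' -> 'o'  (+1)
  5. substitute 't' -> 'w'  (+1)
Edit distance = 3
Max length = max(4, 5) = 5
Similarity = 1 - 3/5
= 0.4000


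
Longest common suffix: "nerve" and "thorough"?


Word 1: "nerve"
Word 2: "thorough"
Comparing from end:
  Pos -1: 'e' != 'h' (stop)
LCS = "" (length 0)


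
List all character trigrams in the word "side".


Word: "side" (length 4)
Number of trigrams = 4 - 3 + 1 = 2
  Position 0: "sid"
  Position 1: "ide"
Trigrams = "sid", "ide"


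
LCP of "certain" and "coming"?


Word 1: "certain"
Word 2: "coming"
Comparing from start:
  Pos 0: 'c' == 'c'
  Pos 1: 'e' != 'o' (stop)
LCP = "c" (length 1)


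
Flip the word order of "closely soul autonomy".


Original: "closely soul autonomy"
Words (1..n): closely | soul | autonomy
Reversed (n..1): autonomy | soul | closely
Result = "autonomy soul closely"


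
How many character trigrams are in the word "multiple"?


Word: "multiple" (length 8)
Number of 3-grams = length - 3 + 1 = 8 - 3 + 1
= 6


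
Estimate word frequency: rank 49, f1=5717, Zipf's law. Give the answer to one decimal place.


Zipf's law: f(r) = f(1) / r
f(1) = 5717
f(49) = 5717 / 49
= 116.7 occurrences


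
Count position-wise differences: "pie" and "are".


Comparing character by character (same length = 3):
  Pos 0: 'p' vs 'a' !=
  Pos 1: 'i' vs 'r' !=
  Pos 2: 'e' vs 'e' =
Hamming distance = 2


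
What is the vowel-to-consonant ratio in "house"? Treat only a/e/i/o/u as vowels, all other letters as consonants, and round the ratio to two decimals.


Word: "house"
Vowels (a,e,i,o,u): 3
Consonants: 2
Ratio = 3/2
= 1.50


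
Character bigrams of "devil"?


Word: "devil" (length 5)
Number of bigrams = 5 - 2 + 1 = 4
  Position 0: "de"
  Position 1: "ev"
  Position 2: "vi"
  Position 3: "il"
Bigrams = "de", "ev", "vi", "il"


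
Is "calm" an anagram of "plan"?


Word 1: "plan" → sorted: alnp
Word 2: "calm" → sorted: aclm
Same letters? alnp != aclm
Anagram = No


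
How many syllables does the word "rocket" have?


Word: "rocket"
Syllable breakdown: rock · et
Counting: 2 parts
= 2 syllables


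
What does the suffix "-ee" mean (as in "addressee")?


Suffix: -ee
As in: addressee -> address + -ee
Meaning = one who receives


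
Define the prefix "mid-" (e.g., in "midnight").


Prefix: mid-
As in: midnight -> mid- + night
Meaning = middle


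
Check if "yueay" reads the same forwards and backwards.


Word: "yueay"
Reversed: "yaeuy"
Forward == Backward? yueay != yaeuy
Palindrome = No


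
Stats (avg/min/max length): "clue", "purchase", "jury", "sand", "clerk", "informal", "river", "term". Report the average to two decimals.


Lengths: "clue"=4, "purchase"=8, "jury"=4, "sand"=4, "clerk"=5, "informal"=8, "river"=5, "term"=4
Sum = 42, Count = 8
Average = 42/8 = 5.25
= avg=5.25, min=4, max=8


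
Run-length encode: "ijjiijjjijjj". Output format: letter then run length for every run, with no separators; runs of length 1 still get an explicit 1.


String: "ijjiijjjijjj"
Scanning for consecutive runs:
  'i' x 1
  'j' x 2
  'i' x 2
  'j' x 3
  'i' x 1
  'j' x 3
RLE = "i1j2i2j3i1j3"


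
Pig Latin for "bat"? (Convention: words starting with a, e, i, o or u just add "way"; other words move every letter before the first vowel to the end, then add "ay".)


Word: "bat"
Starts with consonant(s) → move to end, add 'ay'
Consonant cluster: "b"
Pig Latin = "atbay"


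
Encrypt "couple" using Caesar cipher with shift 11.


Word: "couple"
Shift: 11
Each letter → (letter + shift) mod 26:
  'c' (2) + 11 = 13 → 'n'
  'o' (14) + 11 = 25 → 'z'
  'u' (20) + 11 = 5 → 'f'
  'p' (15) + 11 = 0 → 'a'
  'l' (11) + 11 = 22 → 'w'
  'e' (4) + 11 = 15 → 'p'
Result = "nzfawp"


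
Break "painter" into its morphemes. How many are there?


Word: "painter"
Morphemes: paint | -er
Each morpheme carries meaning
= 2 morphemes


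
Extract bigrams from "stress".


Word: "stress" (length 6)
Number of bigrams = 6 - 2 + 1 = 5
  Position 0: "st"
  Position 1: "tr"
  Position 2: "re"
  Position 3: "es"
  Position 4: "ss"
Bigrams = "st", "tr", "re", "es", "ss"


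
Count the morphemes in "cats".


Word: "cats"
Morphemes: cat | -s
Each morpheme carries meaning
= 2 morphemes


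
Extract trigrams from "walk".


Word: "walk" (length 4)
Number of trigrams = 4 - 3 + 1 = 2
  Position 0: "wal"
  Position 1: "alk"
Trigrams = "wal", "alk"


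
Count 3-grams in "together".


Word: "together" (length 8)
Number of 3-grams = length - 3 + 1 = 8 - 3 + 1
= 6


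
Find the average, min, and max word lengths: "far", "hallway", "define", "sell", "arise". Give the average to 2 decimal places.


Lengths: "far"=3, "hallway"=7, "define"=6, "sell"=4, "arise"=5
Sum = 25, Count = 5
Average = 25/5 = 5.00
= avg=5.00, min=3, max=7


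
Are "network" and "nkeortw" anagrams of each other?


Word 1: "network" → sorted: eknortw
Word 2: "nkeortw" → sorted: eknortw
Same letters? eknortw == eknortw
Anagram = Yes


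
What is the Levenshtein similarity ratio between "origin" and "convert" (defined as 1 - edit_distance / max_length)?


Word 1: "origin" (length 6)
Word 2: "convert" (length 7)
One optimal edit sequence:
  1. insert 'c'  (+1)
  2. keep 'o'
  3. substitute 'r' -> 'n'  (+1)
  4. substitute 'i' -> 'v'  (+1)
  5. substitute 'g' -> 'e'  (+1)
  6. substitute 'i' -> 'r'  (+1)
  7. substitute 'n' -> 't'  (+1)
Edit distance = 6
Max length = max(6, 7) = 7
Similarity = 1 - 6/7
= 0.1429


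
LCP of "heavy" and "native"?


Word 1: "heavy"
Word 2: "native"
Comparing from start:
  Pos 0: 'h' != 'n' (stop)
LCP = "" (length 0)


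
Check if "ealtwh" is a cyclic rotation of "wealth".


Word: "wealth", Candidate: "ealtwh"
Method: check if candidate is substring of word+word
"wealthwealth" contains "ealtwh"? No
Is rotation = No


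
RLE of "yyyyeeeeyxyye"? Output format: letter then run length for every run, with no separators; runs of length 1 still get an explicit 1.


String: "yyyyeeeeyxyye"
Scanning for consecutive runs:
  'y' x 4
  'e' x 4
  'y' x 1
  'x' x 1
  'y' x 2
  'e' x 1
RLE = "y4e4y1x1y2e1"


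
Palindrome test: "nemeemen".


Word: "nemeemen"
Reversed: "nemeemen"
Forward == Backward? nemeemen == nemeemen
Palindrome = Yes


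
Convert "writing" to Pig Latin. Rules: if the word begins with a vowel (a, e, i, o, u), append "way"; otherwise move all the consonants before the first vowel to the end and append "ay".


Word: "writing"
Starts with consonant(s) → move to end, add 'ay'
Consonant cluster: "wr"
Pig Latin = "itingwray"


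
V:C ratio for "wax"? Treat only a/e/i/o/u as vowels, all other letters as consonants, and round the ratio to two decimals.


Word: "wax"
Vowels (a,e,i,o,u): 1
Consonants: 2
Ratio = 1/2
= 0.50


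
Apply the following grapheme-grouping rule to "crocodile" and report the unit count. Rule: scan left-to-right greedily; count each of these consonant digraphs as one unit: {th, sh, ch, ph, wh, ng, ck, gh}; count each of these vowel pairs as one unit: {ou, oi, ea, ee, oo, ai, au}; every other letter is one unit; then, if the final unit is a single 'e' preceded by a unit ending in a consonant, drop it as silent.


Word: "crocodile" (9 letters)
Left-to-right scan:
  [1] 'c' (letter)
  [2] 'r' (letter)
  [3] 'o' (letter)
  [4] 'c' (letter)
  [5] 'o' (letter)
  [6] 'd' (letter)
  [7] 'i' (letter)
  [8] 'l' (letter)
  [9] 'e' (letter)
Units from scan: 9
Final unit is 'e' after a consonant -> drop as silent (-1)
Sound units = 8 units


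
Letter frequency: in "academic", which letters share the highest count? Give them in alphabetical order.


Word: "academic"
Letter counts:
  'a': 2
  'c': 2
  'd': 1
  'e': 1
  'i': 1
  'm': 1
Maximum count = 2
Most frequent = 'a', 'c' (2 times each)


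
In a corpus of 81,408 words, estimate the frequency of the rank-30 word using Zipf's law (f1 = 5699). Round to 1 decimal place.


Zipf's law: f(r) = f(1) / r
f(1) = 5699
f(30) = 5699 / 30
= 190.0 occurrences


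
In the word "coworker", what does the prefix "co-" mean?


Prefix: co-
As in: coworker -> co- + worker
Meaning = together


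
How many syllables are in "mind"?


Word: "mind"
Syllable breakdown: mind
Counting: 1 part
= 1 syllable


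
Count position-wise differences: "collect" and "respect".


Comparing character by character (same length = 7):
  Pos 0: 'c' vs 'r' !=
  Pos 1: 'o' vs 'e' !=
  Pos 2: 'l' vs 's' !=
  Pos 3: 'l' vs 'p' !=
  Pos 4: 'e' vs 'e' =
  Pos 5: 'c' vs 'c' =
  Pos 6: 't' vs 't' =
Hamming distance = 4


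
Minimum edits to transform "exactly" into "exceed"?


Word 1: "exactly" (length 7)
Word 2: "exceed" (length 6)
One optimal edit sequence (insert/delete/substitute each cost 1):
  1. keep 'e'
  2. keep 'x'
  3. delete 'a'  (+1)
  4. keep 'c'
  5. substitute 't' -> 'e'  (+1)
  6. substitute 'l' -> 'e'  (+1)
  7. substitute 'y' -> 'd'  (+1)
Total edit operations: 4
Edit distance = 4


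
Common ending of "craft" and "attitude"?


Word 1: "craft"
Word 2: "attitude"
Comparing from end:
  Pos -1: 't' != 'e' (stop)
LCS = "" (length 0)


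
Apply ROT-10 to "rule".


Word: "rule"
Shift: 10
Each letter → (letter + shift) mod 26:
  'r' (17) + 10 = 1 → 'b'
  'u' (20) + 10 = 4 → 'e'
  'l' (11) + 10 = 21 → 'v'
  'e' (4) + 10 = 14 → 'o'
Result = "bevo"


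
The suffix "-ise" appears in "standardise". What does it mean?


Suffix: -ise
Example: standardise = standard + -ise
Meaning = to make


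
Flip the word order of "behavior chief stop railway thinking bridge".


Original: "behavior chief stop railway thinking bridge"
Words (1..n): behavior | chief | stop | railway | thinking | bridge
Reversed (n..1): bridge | thinking | railway | stop | chief | behavior
Result = "bridge thinking railway stop chief behavior"


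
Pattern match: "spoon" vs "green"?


Pattern of "spoon": [0, 1, 2, 2, 3]
Pattern of "green": [0, 1, 2, 2, 3]
Patterns match
Same pattern = Yes


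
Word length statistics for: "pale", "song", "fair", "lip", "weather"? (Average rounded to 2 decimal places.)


Lengths: "pale"=4, "song"=4, "fair"=4, "lip"=3, "weather"=7
Sum = 22, Count = 5
Average = 22/5 = 4.40
= avg=4.40, min=3, max=7


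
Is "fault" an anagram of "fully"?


Word 1: "fully" → sorted: flluy
Word 2: "fault" → sorted: afltu
Same letters? flluy != afltu
Anagram = No


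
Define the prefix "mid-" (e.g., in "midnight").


Prefix: mid-
As in: midnight -> mid- + night
Meaning = middle


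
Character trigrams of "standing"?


Word: "standing" (length 8)
Number of trigrams = 8 - 3 + 1 = 6
  Position 0: "sta"
  Position 1: "tan"
  Position 2: "and"
  Position 3: "ndi"
  Position 4: "din"
  Position 5: "ing"
Trigrams = "sta", "tan", "and", "ndi", "din", "ing"


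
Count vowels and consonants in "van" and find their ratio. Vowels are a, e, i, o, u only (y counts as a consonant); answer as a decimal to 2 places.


Word: "van"
Vowels (a,e,i,o,u): 1
Consonants: 2
Ratio = 1/2
= 0.50


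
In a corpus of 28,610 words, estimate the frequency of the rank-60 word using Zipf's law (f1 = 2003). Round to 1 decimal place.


Zipf's law: f(r) = f(1) / r
f(1) = 2003
f(60) = 2003 / 60
= 33.4 occurrences


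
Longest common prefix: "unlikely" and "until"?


Word 1: "unlikely"
Word 2: "until"
Comparing from start:
  Pos 0: 'u' == 'u'
  Pos 1: 'n' == 'n'
  Pos 2: 'l' != 't' (stop)
LCP = "un" (length 2)


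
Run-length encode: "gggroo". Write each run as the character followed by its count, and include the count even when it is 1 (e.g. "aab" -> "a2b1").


String: "gggroo"
Scanning for consecutive runs:
  'g' x 3
  'r' x 1
  'o' x 2
RLE = "g3r1o2"


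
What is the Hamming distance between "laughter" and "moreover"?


Comparing character by character (same length = 8):
  Pos 0: 'l' vs 'm' !=
  Pos 1: 'a' vs 'o' !=
  Pos 2: 'u' vs 'r' !=
  Pos 3: 'g' vs 'e' !=
  Pos 4: 'h' vs 'o' !=
  Pos 5: 't' vs 'v' !=
  Pos 6: 'e' vs 'e' =
  Pos 7: 'r' vs 'r' =
Hamming distance = 6


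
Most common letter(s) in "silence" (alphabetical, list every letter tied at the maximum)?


Word: "silence"
Letter counts:
  'c': 1
  'e': 2
  'i': 1
  'l': 1
  'n': 1
  's': 1
Maximum count = 2
Most frequent = 'e' (2 times each)


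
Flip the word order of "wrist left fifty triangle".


Original: "wrist left fifty triangle"
Words (1..n): wrist | left | fifty | triangle
Reversed (n..1): triangle | fifty | left | wrist
Result = "triangle fifty left wrist"


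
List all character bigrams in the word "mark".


Word: "mark" (length 4)
Number of bigrams = 4 - 2 + 1 = 3
  Position 0: "ma"
  Position 1: "ar"
  Position 2: "rk"
Bigrams = "ma", "ar", "rk"


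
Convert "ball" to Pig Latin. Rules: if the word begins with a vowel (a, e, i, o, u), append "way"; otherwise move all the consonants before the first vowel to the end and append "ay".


Word: "ball"
Starts with consonant(s) → move to end, add 'ay'
Consonant cluster: "b"
Pig Latin = "allbay"


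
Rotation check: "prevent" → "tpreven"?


Word: "prevent", Candidate: "tpreven"
Method: check if candidate is substring of word+word
"preventprevent" contains "tpreven"? Yes
Is rotation = Yes


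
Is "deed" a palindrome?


Word: "deed"
Reversed: "deed"
Forward == Backward? deed == deed
Palindrome = Yes


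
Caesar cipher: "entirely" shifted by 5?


Word: "entirely"
Shift: 5
Each letter → (letter + shift) mod 26:
  'e' (4) + 5 = 9 → 'j'
  'n' (13) + 5 = 18 → 's'
  't' (19) + 5 = 24 → 'y'
  'i' (8) + 5 = 13 → 'n'
  'r' (17) + 5 = 22 → 'w'
  'e' (4) + 5 = 9 → 'j'
  'l' (11) + 5 = 16 → 'q'
  'y' (24) + 5 = 3 → 'd'
Result = "jsynwjqd"


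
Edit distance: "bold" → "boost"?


Word 1: "bold" (length 4)
Word 2: "boost" (length 5)
One optimal edit sequence (insert/delete/substitute each cost 1):
  1. keep 'b'
  2. insert 'o'  (+1)
  3. keep 'o'
  4. substitute 'l' -> 's'  (+1)
  5. substitute 'd' -> 't'  (+1)
Total edit operations: 3
Edit distance = 3


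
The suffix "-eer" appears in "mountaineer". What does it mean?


Suffix: -eer
As in: mountaineer -> mountain + -eer
Meaning = one who is concerned with


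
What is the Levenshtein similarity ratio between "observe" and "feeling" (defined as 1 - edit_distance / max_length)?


Word 1: "observe" (length 7)
Word 2: "feeling" (length 7)
One optimal edit sequence:
  1. substitute 'o' -> 'f'  (+1)
  2. substitute 'b' -> 'e'  (+1)
  3. substitute 's' -> 'e'  (+1)
  4. substitute 'e' -> 'l'  (+1)
  5. substitute 'r' -> 'i'  (+1)
  6. substitute 'v' -> 'n'  (+1)
  7. substitute 'e' -> 'g'  (+1)
Edit distance = 7
Max length = max(7, 7) = 7
Similarity = 1 - 7/7
= 0.0000


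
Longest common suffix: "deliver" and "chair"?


Word 1: "deliver"
Word 2: "chair"
Comparing from end:
  Pos -1: 'r' == 'r'
  Pos -2: 'e' != 'i' (stop)
LCS = "r" (length 1)


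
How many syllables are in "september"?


Word: "september"
Syllable breakdown: sep · tem · ber
Counting: 3 parts
= 3 syllables


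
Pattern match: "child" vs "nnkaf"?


Pattern of "child": [0, 1, 2, 3, 4]
Pattern of "nnkaf": [0, 0, 1, 2, 3]
Patterns do not match
Same pattern = No


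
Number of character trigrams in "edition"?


Word: "edition" (length 7)
Number of 3-grams = length - 3 + 1 = 7 - 3 + 1
= 5


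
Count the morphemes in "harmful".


Word: "harmful"
Morphemes: harm / -ful
Each morpheme carries meaning
= 2 morphemes


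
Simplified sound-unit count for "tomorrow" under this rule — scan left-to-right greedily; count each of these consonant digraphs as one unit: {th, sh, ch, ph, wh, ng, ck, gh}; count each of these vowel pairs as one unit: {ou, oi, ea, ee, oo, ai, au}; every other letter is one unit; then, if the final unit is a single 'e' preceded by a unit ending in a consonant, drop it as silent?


Word: "tomorrow" (8 letters)
Left-to-right scan:
  (1) 't' (letter)
  (2) 'o' (letter)
  (3) 'm' (letter)
  (4) 'o' (letter)
  (5) 'r' (letter)
  (6) 'r' (letter)
  (7) 'o' (letter)
  (8) 'w' (letter)
Units from scan: 8
Sound units = 8 units


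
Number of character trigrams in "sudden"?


Word: "sudden" (length 6)
Number of 3-grams = length - 3 + 1 = 6 - 3 + 1
= 4


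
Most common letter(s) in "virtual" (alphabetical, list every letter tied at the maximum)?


Word: "virtual"
Letter counts:
  'a': 1
  'i': 1
  'l': 1
  'r': 1
  't': 1
  'u': 1
  'v': 1
Maximum count = 1
Most frequent = 'a', 'i', 'l', 'r', 't', 'u', 'v' (1 time each)


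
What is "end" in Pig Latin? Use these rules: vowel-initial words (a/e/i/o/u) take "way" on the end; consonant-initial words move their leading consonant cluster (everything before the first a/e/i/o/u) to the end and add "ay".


Word: "end"
Starts with vowel → add 'way'
Pig Latin = "endway"


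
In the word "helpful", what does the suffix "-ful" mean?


Suffix: -ful
Example: helpful (help + -ful)
Meaning = full of


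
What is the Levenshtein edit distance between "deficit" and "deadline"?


Word 1: "deficit" (length 7)
Word 2: "deadline" (length 8)
One optimal edit sequence (insert/delete/substitute each cost 1):
  1. keep 'd'
  2. keep 'e'
  3. substitute 'f' -> 'a'  (+1)
  4. substitute 'i' -> 'd'  (+1)
  5. substitute 'c' -> 'l'  (+1)
  6. keep 'i'
  7. insert 'n'  (+1)
  8. substitute 't' -> 'e'  (+1)
Total edit operations: 5
Edit distance = 5


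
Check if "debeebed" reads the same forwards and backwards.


Word: "debeebed"
Reversed: "debeebed"
Forward == Backward? debeebed == debeebed
Palindrome = Yes


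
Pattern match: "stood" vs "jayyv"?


Pattern of "stood": [0, 1, 2, 2, 3]
Pattern of "jayyv": [0, 1, 2, 2, 3]
Patterns match
Same pattern = Yes


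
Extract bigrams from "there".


Word: "there" (length 5)
Number of bigrams = 5 - 2 + 1 = 4
  Position 0: "th"
  Position 1: "he"
  Position 2: "er"
  Position 3: "re"
Bigrams = "th", "he", "er", "re"


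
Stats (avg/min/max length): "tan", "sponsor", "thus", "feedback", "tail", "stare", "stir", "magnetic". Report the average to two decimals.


Lengths: "tan"=3, "sponsor"=7, "thus"=4, "feedback"=8, "tail"=4, "stare"=5, "stir"=4, "magnetic"=8
Sum = 43, Count = 8
Average = 43/8 = 5.38
= avg=5.38, min=3, max=8


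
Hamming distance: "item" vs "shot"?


Comparing character by character (same length = 4):
  Pos 0: 'i' vs 's' !=
  Pos 1: 't' vs 'h' !=
  Pos 2: 'e' vs 'o' !=
  Pos 3: 'm' vs 't' !=
Hamming distance = 4


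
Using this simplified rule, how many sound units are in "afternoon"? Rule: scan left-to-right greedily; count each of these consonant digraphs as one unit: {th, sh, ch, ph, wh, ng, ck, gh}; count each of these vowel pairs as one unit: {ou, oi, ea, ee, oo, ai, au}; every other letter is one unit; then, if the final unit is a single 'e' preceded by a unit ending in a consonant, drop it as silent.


Word: "afternoon" (9 letters)
Left-to-right scan:
  (1) 'a' (letter)
  (2) 'f' (letter)
  (3) 't' (letter)
  (4) 'e' (letter)
  (5) 'r' (letter)
  (6) 'n' (letter)
  (7) 'oo' (vowel-pair)
  (8) 'n' (letter)
Units from scan: 8
Sound units = 8 units


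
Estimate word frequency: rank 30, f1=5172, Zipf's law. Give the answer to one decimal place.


Zipf's law: f(r) = f(1) / r
f(1) = 5172
f(30) = 5172 / 30
= 172.4 occurrences


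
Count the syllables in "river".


Word: "river"
Syllable breakdown: riv · er
Counting: 2 parts
= 2 syllables


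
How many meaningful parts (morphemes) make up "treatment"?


Word: "treatment"
Morphemes: treat | -ment
Each morpheme carries meaning
= 2 morphemes


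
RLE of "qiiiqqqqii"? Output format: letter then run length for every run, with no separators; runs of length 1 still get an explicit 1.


String: "qiiiqqqqii"
Scanning for consecutive runs:
  'q' x 1
  'i' x 3
  'q' x 4
  'i' x 2
RLE = "q1i3q4i2"


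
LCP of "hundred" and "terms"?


Word 1: "hundred"
Word 2: "terms"
Comparing from start:
  Pos 0: 'h' != 't' (stop)
LCP = "" (length 0)


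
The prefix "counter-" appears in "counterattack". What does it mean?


Prefix: counter-
Example: counterattack = counter- + attack
Meaning = against / opposite


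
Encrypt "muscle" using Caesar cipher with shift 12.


Word: "muscle"
Shift: 12
Each letter → (letter + shift) mod 26:
  'm' (12) + 12 = 24 → 'y'
  'u' (20) + 12 = 6 → 'g'
  's' (18) + 12 = 4 → 'e'
  'c' (2) + 12 = 14 → 'o'
  'l' (11) + 12 = 23 → 'x'
  'e' (4) + 12 = 16 → 'q'
Result = "ygeoxq"


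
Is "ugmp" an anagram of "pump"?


Word 1: "pump" → sorted: mppu
Word 2: "ugmp" → sorted: gmpu
Same letters? mppu != gmpu
Anagram = No


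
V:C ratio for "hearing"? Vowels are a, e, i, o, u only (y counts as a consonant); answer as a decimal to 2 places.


Word: "hearing"
Vowels (a,e,i,o,u): 3
Consonants: 4
Ratio = 3/4
= 0.75


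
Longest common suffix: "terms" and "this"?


Word 1: "terms"
Word 2: "this"
Comparing from end:
  Pos -1: 's' == 's'
  Pos -2: 'm' != 'i' (stop)
LCS = "s" (length 1)


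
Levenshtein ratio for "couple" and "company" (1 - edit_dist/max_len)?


Word 1: "couple" (length 6)
Word 2: "company" (length 7)
One optimal edit sequence:
  1. keep 'c'
  2. keep 'o'
  3. substitute 'u' -> 'm'  (+1)
  4. keep 'p'
  5. insert 'a'  (+1)
  6. substitute 'l' -> 'n'  (+1)
  7. substitute 'e' -> 'y'  (+1)
Edit distance = 4
Max length = max(6, 7) = 7
Similarity = 1 - 4/7
= 0.4286


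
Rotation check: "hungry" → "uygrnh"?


Word: "hungry", Candidate: "uygrnh"
Method: check if candidate is substring of word+word
"hungryhungry" contains "uygrnh"? No
Is rotation = No


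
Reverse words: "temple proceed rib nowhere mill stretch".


Original: "temple proceed rib nowhere mill stretch"
Words (1..n): temple | proceed | rib | nowhere | mill | stretch
Reversed (n..1): stretch | mill | nowhere | rib | proceed | temple
Result = "stretch mill nowhere rib proceed temple"


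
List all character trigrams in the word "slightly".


Word: "slightly" (length 8)
Number of trigrams = 8 - 3 + 1 = 6
  Position 0: "sli"
  Position 1: "lig"
  Position 2: "igh"
  Position 3: "ght"
  Position 4: "htl"
  Position 5: "tly"
Trigrams = "sli", "lig", "igh", "ght", "htl", "tly"
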